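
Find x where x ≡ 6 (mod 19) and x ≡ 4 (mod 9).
139

Using Chinese Remainder Theorem:
M = 19 × 9 = 171
M1 = 9, M2 = 19
y1 = 9^(-1) mod 19 = 17
y2 = 19^(-1) mod 9 = 1
x = (6×9×17 + 4×19×1) mod 171 = 139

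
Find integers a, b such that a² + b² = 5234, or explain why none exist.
47² + 55² (a=47, b=55)

Factorization: 5234 = 2 × 2617
By Fermat: n is sum of two squares iff every prime p ≡ 3 (mod 4) appears to even power.
All primes ≡ 3 (mod 4) appear to even power.
Search a = 0, 1, 2, … for 5234 - a² a perfect square: first hit at a = 47: 5234 - 2209 = 3025 = 55².
5234 = 47² + 55² = 2209 + 3025 ✓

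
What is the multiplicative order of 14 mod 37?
12

37 is prime, so ord(14) divides φ(37) = 36.
Divisors of 36: 1, 2, 3, 4, 6, 9, 12, 18, 36.
Repeated squaring: 14^1 ≡ 14, 14^2 ≡ 11, 14^4 ≡ 10, 14^8 ≡ 26, 14^16 ≡ 10, 14^32 ≡ 26 (mod 37).
Test 14^d mod 37 for each divisor d in increasing order:
14^1 ≡ 14
14^2 ≡ 11
14^3 = 14^2·14^1 ≡ 6
14^4 ≡ 10
14^6 = 14^4·14^2 ≡ 36
14^9 = 14^8·14^1 ≡ 31
14^12 = 14^8·14^4 ≡ 1  ← first divisor giving 1
The order is 12.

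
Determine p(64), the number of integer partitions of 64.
1741630

p(n) counts ways to write n as a sum of positive integers (order ignored).
Euler's pentagonal recurrence: p(k) = p(k-1) + p(k-2) - p(k-5) - p(k-7) + p(k-12) + p(k-15) - ... (offsets j(3j∓1)/2, signs ++--, p(0)=1, p(<0)=0).
DP table for k = 0..63: p(0)=1, p(1)=1, p(2)=2, p(3)=3, p(4)=5, p(5)=7, p(6)=11, p(7)=15, p(8)=22, p(9)=30, p(10)=42, p(11)=56, p(12)=77, p(13)=101, p(14)=135, p(15)=176, p(16)=231, p(17)=297, p(18)=385, p(19)=490, p(20)=627, p(21)=792, p(22)=1002, p(23)=1255, p(24)=1575, p(25)=1958, p(26)=2436, p(27)=3010, p(28)=3718, p(29)=4565, p(30)=5604, p(31)=6842, p(32)=8349, p(33)=10143, p(34)=12310, p(35)=14883, p(36)=17977, p(37)=21637, p(38)=26015, p(39)=31185, p(40)=37338, p(41)=44583, p(42)=53174, p(43)=63261, p(44)=75175, p(45)=89134, p(46)=105558, p(47)=124754, p(48)=147273, p(49)=173525, p(50)=204226, p(51)=239943, p(52)=281589, p(53)=329931, p(54)=386155, p(55)=451276, p(56)=526823, p(57)=614154, p(58)=715220, p(59)=831820, p(60)=966467, p(61)=1121505, p(62)=1300156, p(63)=1505499.
Final step: p(64) = p(63) + p(62) - p(59) - p(57) + p(52) + p(49) - p(42) - p(38) + p(29) + p(24) - p(13) - p(7)
= 1505499 + 1300156 - 831820 - 614154 + 281589 + 173525 - 53174 - 26015 + 4565 + 1575 - 101 - 15
= 1741630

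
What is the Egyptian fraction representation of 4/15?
1/4 + 1/60

Greedy algorithm:
4/15: ceiling(15/4) = 4, use 1/4
1/60: ceiling(60/1) = 60, use 1/60
Result: 4/15 = 1/4 + 1/60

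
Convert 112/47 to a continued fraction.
[2; 2, 1, 1, 1, 1, 3]

Euclidean algorithm steps:
112 = 2 × 47 + 18
47 = 2 × 18 + 11
18 = 1 × 11 + 7
11 = 1 × 7 + 4
7 = 1 × 4 + 3
4 = 1 × 3 + 1
3 = 3 × 1 + 0
Continued fraction: [2; 2, 1, 1, 1, 1, 3]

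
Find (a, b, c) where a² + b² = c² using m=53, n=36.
(1513, 3816, 4105)

Euclid's formula: a = m² - n², b = 2mn, c = m² + n²
m = 53, n = 36
a = 53² - 36² = 2809 - 1296 = 1513
b = 2 × 53 × 36 = 3816
c = 53² + 36² = 2809 + 1296 = 4105
Verification: 1513² + 3816² = 2289169 + 14561856 = 16851025 = 4105² ✓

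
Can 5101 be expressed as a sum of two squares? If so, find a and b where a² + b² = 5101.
50² + 51² (a=50, b=51)

Factorization: 5101 = 5101
By Fermat: n is sum of two squares iff every prime p ≡ 3 (mod 4) appears to even power.
All primes ≡ 3 (mod 4) appear to even power.
Search a = 0, 1, 2, … for 5101 - a² a perfect square: first hit at a = 50: 5101 - 2500 = 2601 = 51².
5101 = 50² + 51² = 2500 + 2601 ✓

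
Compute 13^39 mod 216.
37

Repeated squaring. Binary of 39 = 100111.
13^1 ≡ 13 (mod 216); 13^2 ≡ 169 (mod 216); 13^4 ≡ 49 (mod 216); 13^8 ≡ 25 (mod 216); 13^16 ≡ 193 (mod 216); 13^32 ≡ 97 (mod 216)
13^39 = 13^1 × 13^2 × 13^4 × 13^32 ≡ 37 (mod 216)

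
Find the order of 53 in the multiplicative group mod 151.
50

151 is prime, so ord(53) divides φ(151) = 150.
Divisors of 150: 1, 2, 3, 5, 6, 10, 15, 25, 30, 50, 75, 150.
Repeated squaring: 53^1 ≡ 53, 53^2 ≡ 91, 53^4 ≡ 127, 53^8 ≡ 123, 53^16 ≡ 29, 53^32 ≡ 86, 53^64 ≡ 148, 53^128 ≡ 9 (mod 151).
Test 53^d mod 151 for each divisor d in increasing order:
53^1 ≡ 53
53^2 ≡ 91
53^3 = 53^2·53^1 ≡ 142
53^5 = 53^4·53^1 ≡ 87
53^6 = 53^4·53^2 ≡ 81
53^10 = 53^8·53^2 ≡ 19
53^15 = 53^8·53^4·53^2·53^1 ≡ 143
53^25 = 53^16·53^8·53^1 ≡ 150
53^30 = 53^16·53^8·53^4·53^2 ≡ 64
53^50 = 53^32·53^16·53^2 ≡ 1  ← first divisor giving 1
The order is 50.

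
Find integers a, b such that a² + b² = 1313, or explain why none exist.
17² + 32² (a=17, b=32)

Factorization: 1313 = 13 × 101
By Fermat: n is sum of two squares iff every prime p ≡ 3 (mod 4) appears to even power.
All primes ≡ 3 (mod 4) appear to even power.
Search a = 0, 1, 2, … for 1313 - a² a perfect square: first hit at a = 17: 1313 - 289 = 1024 = 32².
1313 = 17² + 32² = 289 + 1024 ✓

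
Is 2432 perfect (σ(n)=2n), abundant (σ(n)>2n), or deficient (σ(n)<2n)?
abundant

Proper divisors of 2432: sum = 1 + 2 + 4 + 8 + 16 + 19 + 32 + 38 + 64 + 76 + 128 + 152 + 304 + 608 + 1216 = 2668
Since 2668 > 2432, 2432 is abundant.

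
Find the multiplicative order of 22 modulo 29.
14

29 is prime, so ord(22) divides φ(29) = 28.
Divisors of 28: 1, 2, 4, 7, 14, 28.
Repeated squaring: 22^1 ≡ 22, 22^2 ≡ 20, 22^4 ≡ 23, 22^8 ≡ 7, 22^16 ≡ 20 (mod 29).
Test 22^d mod 29 for each divisor d in increasing order:
22^1 ≡ 22
22^2 ≡ 20
22^4 ≡ 23
22^7 = 22^4·22^2·22^1 ≡ 28
22^14 = 22^8·22^4·22^2 ≡ 1  ← first divisor giving 1
The order is 14.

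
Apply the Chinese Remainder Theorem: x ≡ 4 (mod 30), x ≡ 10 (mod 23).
424

Using Chinese Remainder Theorem:
M = 30 × 23 = 690
M1 = 23, M2 = 30
y1 = 23^(-1) mod 30 = 17
y2 = 30^(-1) mod 23 = 10
x = (4×23×17 + 10×30×10) mod 690 = 424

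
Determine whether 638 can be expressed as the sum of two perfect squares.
Not possible

Factorization: 638 = 2 × 11 × 29
By Fermat: n is sum of two squares iff every prime p ≡ 3 (mod 4) appears to even power.
Prime(s) ≡ 3 (mod 4) with odd exponent: [(11, 1)]
Therefore 638 cannot be expressed as a² + b².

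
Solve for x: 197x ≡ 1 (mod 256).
13

gcd(197, 256) = 1, so the inverse exists.
Extended Euclidean algorithm on (256, 197):
256 = 1 × 197 + 59  ⟹  59 = (1)·256 + (-1)·197
197 = 3 × 59 + 20  ⟹  20 = (-3)·256 + (4)·197
59 = 2 × 20 + 19  ⟹  19 = (7)·256 + (-9)·197
20 = 1 × 19 + 1  ⟹  1 = (-10)·256 + (13)·197
So (13)·197 ≡ 1 (mod 256), i.e. 197^(-1) ≡ 13 (mod 256).
Check: 197 × 13 = 2561 ≡ 1 (mod 256)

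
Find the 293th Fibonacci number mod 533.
233

Matrix identity: Q^n = [[F_(n+1), F_n], [F_n, F_(n-1)]] with Q = [[1,1],[1,0]].
n = 293 = 100100101₂. Square-and-multiply, entries mod 533:
Q^1 = [[1,1],[1,0]]
Q^2 = (Q^1)² = [[2,1],[1,1]]
Q^4 = (Q^2)² = [[5,3],[3,2]]
Q^9 = (Q^4)²·Q = [[55,34],[34,21]]
Q^18 = (Q^9)² = [[450,452],[452,531]]
Q^36 = (Q^18)² = [[125,489],[489,169]]
Q^73 = (Q^36)²·Q = [[361,505],[505,389]]
Q^146 = (Q^73)² = [[520,320],[320,200]]
Q^293 = (Q^146)²·Q = [[377,233],[233,144]]
F_293 mod 533 = Q^293[0][1] = 233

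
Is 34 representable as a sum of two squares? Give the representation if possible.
3² + 5² (a=3, b=5)

Factorization: 34 = 2 × 17
By Fermat: n is sum of two squares iff every prime p ≡ 3 (mod 4) appears to even power.
All primes ≡ 3 (mod 4) appear to even power.
Search a = 0, 1, 2, … for 34 - a² a perfect square: first hit at a = 3: 34 - 9 = 25 = 5².
34 = 3² + 5² = 9 + 25 ✓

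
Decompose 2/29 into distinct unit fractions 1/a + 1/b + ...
1/15 + 1/435

Greedy algorithm:
2/29: ceiling(29/2) = 15, use 1/15
1/435: ceiling(435/1) = 435, use 1/435
Result: 2/29 = 1/15 + 1/435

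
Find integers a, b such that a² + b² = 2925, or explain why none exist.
3² + 54² (a=3, b=54)

Factorization: 2925 = 3^2 × 5^2 × 13
By Fermat: n is sum of two squares iff every prime p ≡ 3 (mod 4) appears to even power.
All primes ≡ 3 (mod 4) appear to even power.
Search a = 0, 1, 2, … for 2925 - a² a perfect square: first hit at a = 3: 2925 - 9 = 2916 = 54².
2925 = 3² + 54² = 9 + 2916 ✓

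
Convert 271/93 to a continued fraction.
[2; 1, 10, 1, 1, 1, 2]

Euclidean algorithm steps:
271 = 2 × 93 + 85
93 = 1 × 85 + 8
85 = 10 × 8 + 5
8 = 1 × 5 + 3
5 = 1 × 3 + 2
3 = 1 × 2 + 1
2 = 2 × 1 + 0
Continued fraction: [2; 1, 10, 1, 1, 1, 2]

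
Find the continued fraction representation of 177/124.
[1; 2, 2, 1, 17]

Euclidean algorithm steps:
177 = 1 × 124 + 53
124 = 2 × 53 + 18
53 = 2 × 18 + 17
18 = 1 × 17 + 1
17 = 17 × 1 + 0
Continued fraction: [1; 2, 2, 1, 17]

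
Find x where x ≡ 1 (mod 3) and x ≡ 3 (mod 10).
13

Using Chinese Remainder Theorem:
M = 3 × 10 = 30
M1 = 10, M2 = 3
y1 = 10^(-1) mod 3 = 1
y2 = 3^(-1) mod 10 = 7
x = (1×10×1 + 3×3×7) mod 30 = 13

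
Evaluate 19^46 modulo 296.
225

Repeated squaring. Binary of 46 = 101110.
19^1 ≡ 19 (mod 296); 19^2 ≡ 65 (mod 296); 19^4 ≡ 81 (mod 296); 19^8 ≡ 49 (mod 296); 19^16 ≡ 33 (mod 296); 19^32 ≡ 201 (mod 296)
19^46 = 19^2 × 19^4 × 19^8 × 19^32 ≡ 225 (mod 296)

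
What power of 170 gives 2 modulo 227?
169

Baby-step giant-step with step n = ⌈√227⌉ = 16.
Baby steps 170^j mod 227 (j:value) for j=0..15: 0:1, 1:170, 2:71, 3:39, 4:47, 5:45, 6:159, 7:17, 8:166, 9:72, 10:209, 11:118, 12:84, 13:206, 14:62, 15:98.
Giant-step multiplier: 170^(-16) ≡ 170^(226-16) = 170^210 ≡ 176 (mod 227).
Giant steps γ_i = 2·176^i mod 227: γ_0=2, γ_1=125, γ_2=208, γ_3=61, γ_4=67, γ_5=215, γ_6=158, γ_7=114, γ_8=88, γ_9=52, γ_10=72 (in table at j=9).
x = i·n + j = 10·16 + 9 = 169.
Check: 170^169 ≡ 2 (mod 227).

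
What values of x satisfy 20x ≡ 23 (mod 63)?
x ≡ 61 (mod 63)

gcd(20, 63) = 1, which divides 23, so solutions exist.
Find 20^(-1) mod 63 by the extended Euclidean algorithm:
63 = 3 × 20 + 3  ⟹  3 = (1)·63 + (-3)·20
20 = 6 × 3 + 2  ⟹  2 = (-6)·63 + (19)·20
3 = 1 × 2 + 1  ⟹  1 = (7)·63 + (-22)·20
So (-22)·20 ≡ 1 (mod 63), i.e. 20^(-1) ≡ -22 ≡ 41 (mod 63).
x ≡ 41 × 23 = 943 ≡ 61 (mod 63).
Check: 20 × 61 = 1220 ≡ 23 (mod 63).
Unique solution: x ≡ 61 (mod 63)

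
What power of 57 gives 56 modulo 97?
67

Baby-step giant-step with step n = ⌈√97⌉ = 10.
Baby steps 57^j mod 97 (j:value) for j=0..9: 0:1, 1:57, 2:48, 3:20, 4:73, 5:87, 6:12, 7:5, 8:91, 9:46.
Giant-step multiplier: 57^(-10) ≡ 57^(96-10) = 57^86 ≡ 65 (mod 97).
Giant steps γ_i = 56·65^i mod 97: γ_0=56, γ_1=51, γ_2=17, γ_3=38, γ_4=45, γ_5=15, γ_6=5 (in table at j=7).
x = i·n + j = 6·10 + 7 = 67.
Check: 57^67 ≡ 56 (mod 97).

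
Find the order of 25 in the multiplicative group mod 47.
23

47 is prime, so ord(25) divides φ(47) = 46.
Divisors of 46: 1, 2, 23, 46.
Repeated squaring: 25^1 ≡ 25, 25^2 ≡ 14, 25^4 ≡ 8, 25^8 ≡ 17, 25^16 ≡ 7, 25^32 ≡ 2 (mod 47).
Test 25^d mod 47 for each divisor d in increasing order:
25^1 ≡ 25
25^2 ≡ 14
25^23 = 25^16·25^4·25^2·25^1 ≡ 1  ← first divisor giving 1
The order is 23.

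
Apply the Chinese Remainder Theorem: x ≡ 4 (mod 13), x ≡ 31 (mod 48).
511

Using Chinese Remainder Theorem:
M = 13 × 48 = 624
M1 = 48, M2 = 13
y1 = 48^(-1) mod 13 = 3
y2 = 13^(-1) mod 48 = 37
x = (4×48×3 + 31×13×37) mod 624 = 511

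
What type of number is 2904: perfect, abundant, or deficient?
abundant

Proper divisors of 2904: sum = 1 + 2 + 3 + 4 + 6 + 8 + 11 + 12 + ... + 484 + 726 + 968 + 1452 (23 divisors) = 5076
Since 5076 > 2904, 2904 is abundant.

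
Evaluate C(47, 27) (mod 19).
18

Using Lucas' theorem:
Write n=47 and k=27 in base 19:
n in base 19: [2, 9]
k in base 19: [1, 8]
C(47,27) mod 19 = ∏ C(n_i, k_i) mod 19
Digit binomials (mod 19): C(2,1) = 2; C(9,8) = 9
Product: 2 × 9 = 18 ≡ 18 (mod 19)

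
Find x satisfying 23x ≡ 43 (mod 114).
x ≡ 101 (mod 114)

gcd(23, 114) = 1, which divides 43, so solutions exist.
Find 23^(-1) mod 114 by the extended Euclidean algorithm:
114 = 4 × 23 + 22  ⟹  22 = (1)·114 + (-4)·23
23 = 1 × 22 + 1  ⟹  1 = (-1)·114 + (5)·23
So (5)·23 ≡ 1 (mod 114), i.e. 23^(-1) ≡ 5 (mod 114).
x ≡ 5 × 43 = 215 ≡ 101 (mod 114).
Check: 23 × 101 = 2323 ≡ 43 (mod 114).
Unique solution: x ≡ 101 (mod 114)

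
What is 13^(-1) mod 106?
49

gcd(13, 106) = 1, so the inverse exists.
Extended Euclidean algorithm on (106, 13):
106 = 8 × 13 + 2  ⟹  2 = (1)·106 + (-8)·13
13 = 6 × 2 + 1  ⟹  1 = (-6)·106 + (49)·13
So (49)·13 ≡ 1 (mod 106), i.e. 13^(-1) ≡ 49 (mod 106).
Check: 13 × 49 = 637 ≡ 1 (mod 106)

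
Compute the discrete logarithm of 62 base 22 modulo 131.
110

Baby-step giant-step with step n = ⌈√131⌉ = 12.
Baby steps 22^j mod 131 (j:value) for j=0..11: 0:1, 1:22, 2:91, 3:37, 4:28, 5:92, 6:59, 7:119, 8:129, 9:87, 10:80, 11:57.
Giant-step multiplier: 22^(-12) ≡ 22^(130-12) = 22^118 ≡ 7 (mod 131).
Giant steps γ_i = 62·7^i mod 131: γ_0=62, γ_1=41, γ_2=25, γ_3=44, γ_4=46, γ_5=60, γ_6=27, γ_7=58, γ_8=13, γ_9=91 (in table at j=2).
x = i·n + j = 9·12 + 2 = 110.
Check: 22^110 ≡ 62 (mod 131).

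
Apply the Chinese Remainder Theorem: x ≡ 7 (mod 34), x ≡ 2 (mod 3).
41

Using Chinese Remainder Theorem:
M = 34 × 3 = 102
M1 = 3, M2 = 34
y1 = 3^(-1) mod 34 = 23
y2 = 34^(-1) mod 3 = 1
x = (7×3×23 + 2×34×1) mod 102 = 41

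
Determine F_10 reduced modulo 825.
55

Matrix identity: Q^n = [[F_(n+1), F_n], [F_n, F_(n-1)]] with Q = [[1,1],[1,0]].
n = 10 = 1010₂. Square-and-multiply, entries mod 825:
Q^1 = [[1,1],[1,0]]
Q^2 = (Q^1)² = [[2,1],[1,1]]
Q^5 = (Q^2)²·Q = [[8,5],[5,3]]
Q^10 = (Q^5)² = [[89,55],[55,34]]
F_10 mod 825 = Q^10[0][1] = 55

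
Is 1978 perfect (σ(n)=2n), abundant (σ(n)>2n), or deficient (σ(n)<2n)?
deficient

Proper divisors of 1978: sum = 1 + 2 + 23 + 43 + 46 + 86 + 989 = 1190
Since 1190 < 1978, 1978 is deficient.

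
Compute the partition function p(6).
11

p(n) counts ways to write n as a sum of positive integers (order ignored).
Examples: 6; 5 + 1; 4 + 2; 4 + 1 + 1; 3 + 3; ... (11 total)
p(6) = 11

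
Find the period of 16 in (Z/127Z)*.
7

127 is prime, so ord(16) divides φ(127) = 126.
Divisors of 126: 1, 2, 3, 6, 7, 9, 14, 18, 21, 42, 63, 126.
Repeated squaring: 16^1 ≡ 16, 16^2 ≡ 2, 16^4 ≡ 4, 16^8 ≡ 16, 16^16 ≡ 2, 16^32 ≡ 4, 16^64 ≡ 16 (mod 127).
Test 16^d mod 127 for each divisor d in increasing order:
16^1 ≡ 16
16^2 ≡ 2
16^3 = 16^2·16^1 ≡ 32
16^6 = 16^4·16^2 ≡ 8
16^7 = 16^4·16^2·16^1 ≡ 1  ← first divisor giving 1
The order is 7.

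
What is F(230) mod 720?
665

Matrix identity: Q^n = [[F_(n+1), F_n], [F_n, F_(n-1)]] with Q = [[1,1],[1,0]].
n = 230 = 11100110₂. Square-and-multiply, entries mod 720:
Q^1 = [[1,1],[1,0]]
Q^3 = (Q^1)²·Q = [[3,2],[2,1]]
Q^7 = (Q^3)²·Q = [[21,13],[13,8]]
Q^14 = (Q^7)² = [[610,377],[377,233]]
Q^28 = (Q^14)² = [[149,291],[291,578]]
Q^57 = (Q^28)²·Q = [[199,322],[322,597]]
Q^115 = (Q^57)²·Q = [[717,5],[5,712]]
Q^230 = (Q^115)² = [[34,665],[665,89]]
F_230 mod 720 = Q^230[0][1] = 665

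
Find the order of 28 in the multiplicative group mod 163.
54

163 is prime, so ord(28) divides φ(163) = 162.
Divisors of 162: 1, 2, 3, 6, 9, 18, 27, 54, 81, 162.
Repeated squaring: 28^1 ≡ 28, 28^2 ≡ 132, 28^4 ≡ 146, 28^8 ≡ 126, 28^16 ≡ 65, 28^32 ≡ 150, 28^64 ≡ 6, 28^128 ≡ 36 (mod 163).
Test 28^d mod 163 for each divisor d in increasing order:
28^1 ≡ 28
28^2 ≡ 132
28^3 = 28^2·28^1 ≡ 110
28^6 = 28^4·28^2 ≡ 38
28^9 = 28^8·28^1 ≡ 105
28^18 = 28^16·28^2 ≡ 104
28^27 = 28^16·28^8·28^2·28^1 ≡ 162
28^54 = 28^32·28^16·28^4·28^2 ≡ 1  ← first divisor giving 1
The order is 54.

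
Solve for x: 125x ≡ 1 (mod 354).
17

gcd(125, 354) = 1, so the inverse exists.
Extended Euclidean algorithm on (354, 125):
354 = 2 × 125 + 104  ⟹  104 = (1)·354 + (-2)·125
125 = 1 × 104 + 21  ⟹  21 = (-1)·354 + (3)·125
104 = 4 × 21 + 20  ⟹  20 = (5)·354 + (-14)·125
21 = 1 × 20 + 1  ⟹  1 = (-6)·354 + (17)·125
So (17)·125 ≡ 1 (mod 354), i.e. 125^(-1) ≡ 17 (mod 354).
Check: 125 × 17 = 2125 ≡ 1 (mod 354)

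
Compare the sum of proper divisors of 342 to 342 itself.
abundant

Proper divisors of 342: sum = 1 + 2 + 3 + 6 + 9 + 18 + 19 + 38 + 57 + 114 + 171 = 438
Since 438 > 342, 342 is abundant.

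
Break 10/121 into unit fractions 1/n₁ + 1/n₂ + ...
1/13 + 1/175 + 1/137638 + 1/37888300450

Greedy algorithm:
10/121: ceiling(121/10) = 13, use 1/13
9/1573: ceiling(1573/9) = 175, use 1/175
2/275275: ceiling(275275/2) = 137638, use 1/137638
1/37888300450: ceiling(37888300450/1) = 37888300450, use 1/37888300450
Result: 10/121 = 1/13 + 1/175 + 1/137638 + 1/37888300450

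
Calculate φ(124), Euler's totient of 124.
60

124 = 2^2 × 31
φ(n) = n × ∏(1 - 1/p) for each prime p dividing n
φ(124) = 124 × (1 - 1/2) × (1 - 1/31) = 60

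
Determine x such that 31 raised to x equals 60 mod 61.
30

Baby-step giant-step with step n = ⌈√61⌉ = 8.
Baby steps 31^j mod 61 (j:value) for j=0..7: 0:1, 1:31, 2:46, 3:23, 4:42, 5:21, 6:41, 7:51.
Giant-step multiplier: 31^(-8) ≡ 31^(60-8) = 31^52 ≡ 12 (mod 61).
Giant steps γ_i = 60·12^i mod 61: γ_0=60, γ_1=49, γ_2=39, γ_3=41 (in table at j=6).
x = i·n + j = 3·8 + 6 = 30.
Check: 31^30 ≡ 60 (mod 61).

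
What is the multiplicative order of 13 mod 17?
4

17 is prime, so ord(13) divides φ(17) = 16.
Divisors of 16: 1, 2, 4, 8, 16.
Repeated squaring: 13^1 ≡ 13, 13^2 ≡ 16, 13^4 ≡ 1, 13^8 ≡ 1, 13^16 ≡ 1 (mod 17).
Test 13^d mod 17 for each divisor d in increasing order:
13^1 ≡ 13
13^2 ≡ 16
13^4 ≡ 1  ← first divisor giving 1
The order is 4.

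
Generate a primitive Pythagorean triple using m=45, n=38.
(581, 3420, 3469)

Euclid's formula: a = m² - n², b = 2mn, c = m² + n²
m = 45, n = 38
a = 45² - 38² = 2025 - 1444 = 581
b = 2 × 45 × 38 = 3420
c = 45² + 38² = 2025 + 1444 = 3469
Verification: 581² + 3420² = 337561 + 11696400 = 12033961 = 3469² ✓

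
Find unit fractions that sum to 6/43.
1/8 + 1/69 + 1/23736

Greedy algorithm:
6/43: ceiling(43/6) = 8, use 1/8
5/344: ceiling(344/5) = 69, use 1/69
1/23736: ceiling(23736/1) = 23736, use 1/23736
Result: 6/43 = 1/8 + 1/69 + 1/23736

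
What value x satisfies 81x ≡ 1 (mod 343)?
72

gcd(81, 343) = 1, so the inverse exists.
Extended Euclidean algorithm on (343, 81):
343 = 4 × 81 + 19  ⟹  19 = (1)·343 + (-4)·81
81 = 4 × 19 + 5  ⟹  5 = (-4)·343 + (17)·81
19 = 3 × 5 + 4  ⟹  4 = (13)·343 + (-55)·81
5 = 1 × 4 + 1  ⟹  1 = (-17)·343 + (72)·81
So (72)·81 ≡ 1 (mod 343), i.e. 81^(-1) ≡ 72 (mod 343).
Check: 81 × 72 = 5832 ≡ 1 (mod 343)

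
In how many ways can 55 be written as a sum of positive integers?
451276

p(n) counts ways to write n as a sum of positive integers (order ignored).
Euler's pentagonal recurrence: p(k) = p(k-1) + p(k-2) - p(k-5) - p(k-7) + p(k-12) + p(k-15) - ... (offsets j(3j∓1)/2, signs ++--, p(0)=1, p(<0)=0).
DP table for k = 0..54: p(0)=1, p(1)=1, p(2)=2, p(3)=3, p(4)=5, p(5)=7, p(6)=11, p(7)=15, p(8)=22, p(9)=30, p(10)=42, p(11)=56, p(12)=77, p(13)=101, p(14)=135, p(15)=176, p(16)=231, p(17)=297, p(18)=385, p(19)=490, p(20)=627, p(21)=792, p(22)=1002, p(23)=1255, p(24)=1575, p(25)=1958, p(26)=2436, p(27)=3010, p(28)=3718, p(29)=4565, p(30)=5604, p(31)=6842, p(32)=8349, p(33)=10143, p(34)=12310, p(35)=14883, p(36)=17977, p(37)=21637, p(38)=26015, p(39)=31185, p(40)=37338, p(41)=44583, p(42)=53174, p(43)=63261, p(44)=75175, p(45)=89134, p(46)=105558, p(47)=124754, p(48)=147273, p(49)=173525, p(50)=204226, p(51)=239943, p(52)=281589, p(53)=329931, p(54)=386155.
Final step: p(55) = p(54) + p(53) - p(50) - p(48) + p(43) + p(40) - p(33) - p(29) + p(20) + p(15) - p(4)
= 386155 + 329931 - 204226 - 147273 + 63261 + 37338 - 10143 - 4565 + 627 + 176 - 5
= 451276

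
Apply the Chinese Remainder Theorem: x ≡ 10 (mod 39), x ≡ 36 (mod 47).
1258

Using Chinese Remainder Theorem:
M = 39 × 47 = 1833
M1 = 47, M2 = 39
y1 = 47^(-1) mod 39 = 5
y2 = 39^(-1) mod 47 = 41
x = (10×47×5 + 36×39×41) mod 1833 = 1258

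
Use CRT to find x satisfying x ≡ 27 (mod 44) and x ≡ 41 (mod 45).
1391

Using Chinese Remainder Theorem:
M = 44 × 45 = 1980
M1 = 45, M2 = 44
y1 = 45^(-1) mod 44 = 1
y2 = 44^(-1) mod 45 = 44
x = (27×45×1 + 41×44×44) mod 1980 = 1391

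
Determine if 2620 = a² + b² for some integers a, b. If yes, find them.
Not possible

Factorization: 2620 = 2^2 × 5 × 131
By Fermat: n is sum of two squares iff every prime p ≡ 3 (mod 4) appears to even power.
Prime(s) ≡ 3 (mod 4) with odd exponent: [(131, 1)]
Therefore 2620 cannot be expressed as a² + b².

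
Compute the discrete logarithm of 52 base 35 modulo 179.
96

Baby-step giant-step with step n = ⌈√179⌉ = 14.
Baby steps 35^j mod 179 (j:value) for j=0..13: 0:1, 1:35, 2:151, 3:94, 4:68, 5:53, 6:65, 7:127, 8:149, 9:24, 10:124, 11:44, 12:108, 13:21.
Giant-step multiplier: 35^(-14) ≡ 35^(178-14) = 35^164 ≡ 66 (mod 179).
Giant steps γ_i = 52·66^i mod 179: γ_0=52, γ_1=31, γ_2=77, γ_3=70, γ_4=145, γ_5=83, γ_6=108 (in table at j=12).
x = i·n + j = 6·14 + 12 = 96.
Check: 35^96 ≡ 52 (mod 179).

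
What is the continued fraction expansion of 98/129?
[0; 1, 3, 6, 5]

Euclidean algorithm steps:
98 = 0 × 129 + 98
129 = 1 × 98 + 31
98 = 3 × 31 + 5
31 = 6 × 5 + 1
5 = 5 × 1 + 0
Continued fraction: [0; 1, 3, 6, 5]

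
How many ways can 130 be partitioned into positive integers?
5371315400

p(n) counts ways to write n as a sum of positive integers (order ignored).
Euler's pentagonal recurrence: p(k) = p(k-1) + p(k-2) - p(k-5) - p(k-7) + p(k-12) + p(k-15) - ... (offsets j(3j∓1)/2, signs ++--, p(0)=1, p(<0)=0).
DP table for k = 0..129: p(0)=1, p(1)=1, p(2)=2, p(3)=3, p(4)=5, p(5)=7, p(6)=11, p(7)=15, p(8)=22, p(9)=30, p(10)=42, p(11)=56, p(12)=77, p(13)=101, p(14)=135, p(15)=176, p(16)=231, p(17)=297, p(18)=385, p(19)=490, p(20)=627, p(21)=792, p(22)=1002, p(23)=1255, p(24)=1575, p(25)=1958, p(26)=2436, p(27)=3010, p(28)=3718, p(29)=4565, p(30)=5604, p(31)=6842, p(32)=8349, p(33)=10143, p(34)=12310, p(35)=14883, p(36)=17977, p(37)=21637, p(38)=26015, p(39)=31185, p(40)=37338, p(41)=44583, p(42)=53174, p(43)=63261, p(44)=75175, p(45)=89134, p(46)=105558, p(47)=124754, p(48)=147273, p(49)=173525, p(50)=204226, p(51)=239943, p(52)=281589, p(53)=329931, p(54)=386155, p(55)=451276, p(56)=526823, p(57)=614154, p(58)=715220, p(59)=831820, p(60)=966467, p(61)=1121505, p(62)=1300156, p(63)=1505499, p(64)=1741630, p(65)=2012558, p(66)=2323520, p(67)=2679689, p(68)=3087735, p(69)=3554345, p(70)=4087968, p(71)=4697205, p(72)=5392783, p(73)=6185689, p(74)=7089500, p(75)=8118264, p(76)=9289091, p(77)=10619863, p(78)=12132164, p(79)=13848650, p(80)=15796476, p(81)=18004327, p(82)=20506255, p(83)=23338469, p(84)=26543660, p(85)=30167357, p(86)=34262962, p(87)=38887673, p(88)=44108109, p(89)=49995925, p(90)=56634173, p(91)=64112359, p(92)=72533807, p(93)=82010177, p(94)=92669720, p(95)=104651419, p(96)=118114304, p(97)=133230930, p(98)=150198136, p(99)=169229875, p(100)=190569292, p(101)=214481126, p(102)=241265379, p(103)=271248950, p(104)=304801365, p(105)=342325709, p(106)=384276336, p(107)=431149389, p(108)=483502844, p(109)=541946240, p(110)=607163746, p(111)=679903203, p(112)=761002156, p(113)=851376628, p(114)=952050665, p(115)=1064144451, p(116)=1188908248, p(117)=1327710076, p(118)=1482074143, p(119)=1653668665, p(120)=1844349560, p(121)=2056148051, p(122)=2291320912, p(123)=2552338241, p(124)=2841940500, p(125)=3163127352, p(126)=3519222692, p(127)=3913864295, p(128)=4351078600, p(129)=4835271870.
Final step: p(130) = p(129) + p(128) - p(125) - p(123) + p(118) + p(115) - p(108) - p(104) + p(95) + p(90) - p(79) - p(73) + p(60) + p(53) - p(38) - p(30) + p(13) + p(4)
= 4835271870 + 4351078600 - 3163127352 - 2552338241 + 1482074143 + 1064144451 - 483502844 - 304801365 + 104651419 + 56634173 - 13848650 - 6185689 + 966467 + 329931 - 26015 - 5604 + 101 + 5
= 5371315400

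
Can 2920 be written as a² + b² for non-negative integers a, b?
2² + 54² (a=2, b=54)

Factorization: 2920 = 2^3 × 5 × 73
By Fermat: n is sum of two squares iff every prime p ≡ 3 (mod 4) appears to even power.
All primes ≡ 3 (mod 4) appear to even power.
Search a = 0, 1, 2, … for 2920 - a² a perfect square: first hit at a = 2: 2920 - 4 = 2916 = 54².
2920 = 2² + 54² = 4 + 2916 ✓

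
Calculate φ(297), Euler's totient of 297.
180

297 = 3^3 × 11
φ(n) = n × ∏(1 - 1/p) for each prime p dividing n
φ(297) = 297 × (1 - 1/3) × (1 - 1/11) = 180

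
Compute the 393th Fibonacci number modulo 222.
196

Matrix identity: Q^n = [[F_(n+1), F_n], [F_n, F_(n-1)]] with Q = [[1,1],[1,0]].
n = 393 = 110001001₂. Square-and-multiply, entries mod 222:
Q^1 = [[1,1],[1,0]]
Q^3 = (Q^1)²·Q = [[3,2],[2,1]]
Q^6 = (Q^3)² = [[13,8],[8,5]]
Q^12 = (Q^6)² = [[11,144],[144,89]]
Q^24 = (Q^12)² = [[211,192],[192,19]]
Q^49 = (Q^24)²·Q = [[115,133],[133,204]]
Q^98 = (Q^49)² = [[56,25],[25,31]]
Q^196 = (Q^98)² = [[209,177],[177,32]]
Q^393 = (Q^196)²·Q = [[7,196],[196,33]]
F_393 mod 222 = Q^393[0][1] = 196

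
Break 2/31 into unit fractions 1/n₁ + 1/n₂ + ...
1/16 + 1/496

Greedy algorithm:
2/31: ceiling(31/2) = 16, use 1/16
1/496: ceiling(496/1) = 496, use 1/496
Result: 2/31 = 1/16 + 1/496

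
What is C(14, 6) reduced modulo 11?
0

Using Lucas' theorem:
Write n=14 and k=6 in base 11:
n in base 11: [1, 3]
k in base 11: [0, 6]
C(14,6) mod 11 = ∏ C(n_i, k_i) mod 11
Digit binomials (mod 11): C(1,0) = 1; C(3,6) = 0 (k_i > n_i)
Product: 1 × 0 = 0 ≡ 0 (mod 11)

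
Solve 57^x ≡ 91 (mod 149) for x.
105

Baby-step giant-step with step n = ⌈√149⌉ = 13.
Baby steps 57^j mod 149 (j:value) for j=0..12: 0:1, 1:57, 2:120, 3:135, 4:96, 5:108, 6:47, 7:146, 8:127, 9:87, 10:42, 11:10, 12:123.
Giant-step multiplier: 57^(-13) ≡ 57^(148-13) = 57^135 ≡ 56 (mod 149).
Giant steps γ_i = 91·56^i mod 149: γ_0=91, γ_1=30, γ_2=41, γ_3=61, γ_4=138, γ_5=129, γ_6=72, γ_7=9, γ_8=57 (in table at j=1).
x = i·n + j = 8·13 + 1 = 105.
Check: 57^105 ≡ 91 (mod 149).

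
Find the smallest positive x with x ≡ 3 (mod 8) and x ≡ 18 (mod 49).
67

Using Chinese Remainder Theorem:
M = 8 × 49 = 392
M1 = 49, M2 = 8
y1 = 49^(-1) mod 8 = 1
y2 = 8^(-1) mod 49 = 43
x = (3×49×1 + 18×8×43) mod 392 = 67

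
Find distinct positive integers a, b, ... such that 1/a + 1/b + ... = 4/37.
1/10 + 1/124 + 1/22940

Greedy algorithm:
4/37: ceiling(37/4) = 10, use 1/10
3/370: ceiling(370/3) = 124, use 1/124
1/22940: ceiling(22940/1) = 22940, use 1/22940
Result: 4/37 = 1/10 + 1/124 + 1/22940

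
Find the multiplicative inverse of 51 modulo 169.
116

gcd(51, 169) = 1, so the inverse exists.
Extended Euclidean algorithm on (169, 51):
169 = 3 × 51 + 16  ⟹  16 = (1)·169 + (-3)·51
51 = 3 × 16 + 3  ⟹  3 = (-3)·169 + (10)·51
16 = 5 × 3 + 1  ⟹  1 = (16)·169 + (-53)·51
So (-53)·51 ≡ 1 (mod 169), i.e. 51^(-1) ≡ -53 ≡ 116 (mod 169).
Check: 51 × 116 = 5916 ≡ 1 (mod 169)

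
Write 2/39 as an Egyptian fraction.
1/20 + 1/780

Greedy algorithm:
2/39: ceiling(39/2) = 20, use 1/20
1/780: ceiling(780/1) = 780, use 1/780
Result: 2/39 = 1/20 + 1/780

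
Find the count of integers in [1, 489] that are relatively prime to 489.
324

489 = 3 × 163
φ(n) = n × ∏(1 - 1/p) for each prime p dividing n
φ(489) = 489 × (1 - 1/3) × (1 - 1/163) = 324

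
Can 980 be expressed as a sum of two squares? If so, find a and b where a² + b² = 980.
14² + 28² (a=14, b=28)

Factorization: 980 = 2^2 × 5 × 7^2
By Fermat: n is sum of two squares iff every prime p ≡ 3 (mod 4) appears to even power.
All primes ≡ 3 (mod 4) appear to even power.
Search a = 0, 1, 2, … for 980 - a² a perfect square: first hit at a = 14: 980 - 196 = 784 = 28².
980 = 14² + 28² = 196 + 784 ✓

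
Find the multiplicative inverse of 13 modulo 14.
13

gcd(13, 14) = 1, so the inverse exists.
Extended Euclidean algorithm on (14, 13):
14 = 1 × 13 + 1  ⟹  1 = (1)·14 + (-1)·13
So (-1)·13 ≡ 1 (mod 14), i.e. 13^(-1) ≡ -1 ≡ 13 (mod 14).
Check: 13 × 13 = 169 ≡ 1 (mod 14)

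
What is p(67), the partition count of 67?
2679689

p(n) counts ways to write n as a sum of positive integers (order ignored).
Euler's pentagonal recurrence: p(k) = p(k-1) + p(k-2) - p(k-5) - p(k-7) + p(k-12) + p(k-15) - ... (offsets j(3j∓1)/2, signs ++--, p(0)=1, p(<0)=0).
DP table for k = 0..66: p(0)=1, p(1)=1, p(2)=2, p(3)=3, p(4)=5, p(5)=7, p(6)=11, p(7)=15, p(8)=22, p(9)=30, p(10)=42, p(11)=56, p(12)=77, p(13)=101, p(14)=135, p(15)=176, p(16)=231, p(17)=297, p(18)=385, p(19)=490, p(20)=627, p(21)=792, p(22)=1002, p(23)=1255, p(24)=1575, p(25)=1958, p(26)=2436, p(27)=3010, p(28)=3718, p(29)=4565, p(30)=5604, p(31)=6842, p(32)=8349, p(33)=10143, p(34)=12310, p(35)=14883, p(36)=17977, p(37)=21637, p(38)=26015, p(39)=31185, p(40)=37338, p(41)=44583, p(42)=53174, p(43)=63261, p(44)=75175, p(45)=89134, p(46)=105558, p(47)=124754, p(48)=147273, p(49)=173525, p(50)=204226, p(51)=239943, p(52)=281589, p(53)=329931, p(54)=386155, p(55)=451276, p(56)=526823, p(57)=614154, p(58)=715220, p(59)=831820, p(60)=966467, p(61)=1121505, p(62)=1300156, p(63)=1505499, p(64)=1741630, p(65)=2012558, p(66)=2323520.
Final step: p(67) = p(66) + p(65) - p(62) - p(60) + p(55) + p(52) - p(45) - p(41) + p(32) + p(27) - p(16) - p(10)
= 2323520 + 2012558 - 1300156 - 966467 + 451276 + 281589 - 89134 - 44583 + 8349 + 3010 - 231 - 42
= 2679689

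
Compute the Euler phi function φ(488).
240

488 = 2^3 × 61
φ(n) = n × ∏(1 - 1/p) for each prime p dividing n
φ(488) = 488 × (1 - 1/2) × (1 - 1/61) = 240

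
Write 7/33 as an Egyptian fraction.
1/5 + 1/83 + 1/13695

Greedy algorithm:
7/33: ceiling(33/7) = 5, use 1/5
2/165: ceiling(165/2) = 83, use 1/83
1/13695: ceiling(13695/1) = 13695, use 1/13695
Result: 7/33 = 1/5 + 1/83 + 1/13695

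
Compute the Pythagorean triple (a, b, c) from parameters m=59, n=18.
(3157, 2124, 3805)

Euclid's formula: a = m² - n², b = 2mn, c = m² + n²
m = 59, n = 18
a = 59² - 18² = 3481 - 324 = 3157
b = 2 × 59 × 18 = 2124
c = 59² + 18² = 3481 + 324 = 3805
Verification: 3157² + 2124² = 9966649 + 4511376 = 14478025 = 3805² ✓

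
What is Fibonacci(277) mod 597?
233

Matrix identity: Q^n = [[F_(n+1), F_n], [F_n, F_(n-1)]] with Q = [[1,1],[1,0]].
n = 277 = 100010101₂. Square-and-multiply, entries mod 597:
Q^1 = [[1,1],[1,0]]
Q^2 = (Q^1)² = [[2,1],[1,1]]
Q^4 = (Q^2)² = [[5,3],[3,2]]
Q^8 = (Q^4)² = [[34,21],[21,13]]
Q^17 = (Q^8)²·Q = [[196,403],[403,390]]
Q^34 = (Q^17)² = [[233,343],[343,487]]
Q^69 = (Q^34)²·Q = [[401,2],[2,399]]
Q^138 = (Q^69)² = [[212,406],[406,403]]
Q^277 = (Q^138)²·Q = [[377,233],[233,144]]
F_277 mod 597 = Q^277[0][1] = 233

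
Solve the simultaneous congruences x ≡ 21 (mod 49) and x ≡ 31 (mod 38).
1589

Using Chinese Remainder Theorem:
M = 49 × 38 = 1862
M1 = 38, M2 = 49
y1 = 38^(-1) mod 49 = 40
y2 = 49^(-1) mod 38 = 7
x = (21×38×40 + 31×49×7) mod 1862 = 1589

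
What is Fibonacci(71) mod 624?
337

Matrix identity: Q^n = [[F_(n+1), F_n], [F_n, F_(n-1)]] with Q = [[1,1],[1,0]].
n = 71 = 1000111₂. Square-and-multiply, entries mod 624:
Q^1 = [[1,1],[1,0]]
Q^2 = (Q^1)² = [[2,1],[1,1]]
Q^4 = (Q^2)² = [[5,3],[3,2]]
Q^8 = (Q^4)² = [[34,21],[21,13]]
Q^17 = (Q^8)²·Q = [[88,349],[349,363]]
Q^35 = (Q^17)²·Q = [[528,377],[377,151]]
Q^71 = (Q^35)²·Q = [[480,337],[337,143]]
F_71 mod 624 = Q^71[0][1] = 337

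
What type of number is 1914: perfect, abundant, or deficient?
abundant

Proper divisors of 1914: sum = 1 + 2 + 3 + 6 + 11 + 22 + 29 + 33 + 58 + 66 + 87 + 174 + 319 + 638 + 957 = 2406
Since 2406 > 1914, 1914 is abundant.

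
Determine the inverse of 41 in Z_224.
153

gcd(41, 224) = 1, so the inverse exists.
Extended Euclidean algorithm on (224, 41):
224 = 5 × 41 + 19  ⟹  19 = (1)·224 + (-5)·41
41 = 2 × 19 + 3  ⟹  3 = (-2)·224 + (11)·41
19 = 6 × 3 + 1  ⟹  1 = (13)·224 + (-71)·41
So (-71)·41 ≡ 1 (mod 224), i.e. 41^(-1) ≡ -71 ≡ 153 (mod 224).
Check: 41 × 153 = 6273 ≡ 1 (mod 224)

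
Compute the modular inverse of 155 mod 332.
15

gcd(155, 332) = 1, so the inverse exists.
Extended Euclidean algorithm on (332, 155):
332 = 2 × 155 + 22  ⟹  22 = (1)·332 + (-2)·155
155 = 7 × 22 + 1  ⟹  1 = (-7)·332 + (15)·155
So (15)·155 ≡ 1 (mod 332), i.e. 155^(-1) ≡ 15 (mod 332).
Check: 155 × 15 = 2325 ≡ 1 (mod 332)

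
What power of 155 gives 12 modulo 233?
203

Baby-step giant-step with step n = ⌈√233⌉ = 16.
Baby steps 155^j mod 233 (j:value) for j=0..15: 0:1, 1:155, 2:26, 3:69, 4:210, 5:163, 6:101, 7:44, 8:63, 9:212, 10:7, 11:153, 12:182, 13:17, 14:72, 15:209.
Giant-step multiplier: 155^(-16) ≡ 155^(232-16) = 155^216 ≡ 204 (mod 233).
Giant steps γ_i = 12·204^i mod 233: γ_0=12, γ_1=118, γ_2=73, γ_3=213, γ_4=114, γ_5=189, γ_6=111, γ_7=43, γ_8=151, γ_9=48, γ_10=6, γ_11=59, γ_12=153 (in table at j=11).
x = i·n + j = 12·16 + 11 = 203.
Check: 155^203 ≡ 12 (mod 233).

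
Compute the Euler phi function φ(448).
192

448 = 2^6 × 7
φ(n) = n × ∏(1 - 1/p) for each prime p dividing n
φ(448) = 448 × (1 - 1/2) × (1 - 1/7) = 192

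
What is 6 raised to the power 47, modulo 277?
135

Repeated squaring. Binary of 47 = 101111.
6^1 ≡ 6 (mod 277); 6^2 ≡ 36 (mod 277); 6^4 ≡ 188 (mod 277); 6^8 ≡ 165 (mod 277); 6^16 ≡ 79 (mod 277); 6^32 ≡ 147 (mod 277)
6^47 = 6^1 × 6^2 × 6^4 × 6^8 × 6^32 ≡ 135 (mod 277)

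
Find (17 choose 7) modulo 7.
2

Using Lucas' theorem:
Write n=17 and k=7 in base 7:
n in base 7: [2, 3]
k in base 7: [1, 0]
C(17,7) mod 7 = ∏ C(n_i, k_i) mod 7
Digit binomials (mod 7): C(2,1) = 2; C(3,0) = 1
Product: 2 × 1 = 2 ≡ 2 (mod 7)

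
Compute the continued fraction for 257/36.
[7; 7, 5]

Euclidean algorithm steps:
257 = 7 × 36 + 5
36 = 7 × 5 + 1
5 = 5 × 1 + 0
Continued fraction: [7; 7, 5]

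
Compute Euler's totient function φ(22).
10

22 = 2 × 11
φ(n) = n × ∏(1 - 1/p) for each prime p dividing n
φ(22) = 22 × (1 - 1/2) × (1 - 1/11) = 10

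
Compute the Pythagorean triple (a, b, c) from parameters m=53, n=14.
(2613, 1484, 3005)

Euclid's formula: a = m² - n², b = 2mn, c = m² + n²
m = 53, n = 14
a = 53² - 14² = 2809 - 196 = 2613
b = 2 × 53 × 14 = 1484
c = 53² + 14² = 2809 + 196 = 3005
Verification: 2613² + 1484² = 6827769 + 2202256 = 9030025 = 3005² ✓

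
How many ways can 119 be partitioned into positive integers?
1653668665

p(n) counts ways to write n as a sum of positive integers (order ignored).
Euler's pentagonal recurrence: p(k) = p(k-1) + p(k-2) - p(k-5) - p(k-7) + p(k-12) + p(k-15) - ... (offsets j(3j∓1)/2, signs ++--, p(0)=1, p(<0)=0).
DP table for k = 0..118: p(0)=1, p(1)=1, p(2)=2, p(3)=3, p(4)=5, p(5)=7, p(6)=11, p(7)=15, p(8)=22, p(9)=30, p(10)=42, p(11)=56, p(12)=77, p(13)=101, p(14)=135, p(15)=176, p(16)=231, p(17)=297, p(18)=385, p(19)=490, p(20)=627, p(21)=792, p(22)=1002, p(23)=1255, p(24)=1575, p(25)=1958, p(26)=2436, p(27)=3010, p(28)=3718, p(29)=4565, p(30)=5604, p(31)=6842, p(32)=8349, p(33)=10143, p(34)=12310, p(35)=14883, p(36)=17977, p(37)=21637, p(38)=26015, p(39)=31185, p(40)=37338, p(41)=44583, p(42)=53174, p(43)=63261, p(44)=75175, p(45)=89134, p(46)=105558, p(47)=124754, p(48)=147273, p(49)=173525, p(50)=204226, p(51)=239943, p(52)=281589, p(53)=329931, p(54)=386155, p(55)=451276, p(56)=526823, p(57)=614154, p(58)=715220, p(59)=831820, p(60)=966467, p(61)=1121505, p(62)=1300156, p(63)=1505499, p(64)=1741630, p(65)=2012558, p(66)=2323520, p(67)=2679689, p(68)=3087735, p(69)=3554345, p(70)=4087968, p(71)=4697205, p(72)=5392783, p(73)=6185689, p(74)=7089500, p(75)=8118264, p(76)=9289091, p(77)=10619863, p(78)=12132164, p(79)=13848650, p(80)=15796476, p(81)=18004327, p(82)=20506255, p(83)=23338469, p(84)=26543660, p(85)=30167357, p(86)=34262962, p(87)=38887673, p(88)=44108109, p(89)=49995925, p(90)=56634173, p(91)=64112359, p(92)=72533807, p(93)=82010177, p(94)=92669720, p(95)=104651419, p(96)=118114304, p(97)=133230930, p(98)=150198136, p(99)=169229875, p(100)=190569292, p(101)=214481126, p(102)=241265379, p(103)=271248950, p(104)=304801365, p(105)=342325709, p(106)=384276336, p(107)=431149389, p(108)=483502844, p(109)=541946240, p(110)=607163746, p(111)=679903203, p(112)=761002156, p(113)=851376628, p(114)=952050665, p(115)=1064144451, p(116)=1188908248, p(117)=1327710076, p(118)=1482074143.
Final step: p(119) = p(118) + p(117) - p(114) - p(112) + p(107) + p(104) - p(97) - p(93) + p(84) + p(79) - p(68) - p(62) + p(49) + p(42) - p(27) - p(19) + p(2)
= 1482074143 + 1327710076 - 952050665 - 761002156 + 431149389 + 304801365 - 133230930 - 82010177 + 26543660 + 13848650 - 3087735 - 1300156 + 173525 + 53174 - 3010 - 490 + 2
= 1653668665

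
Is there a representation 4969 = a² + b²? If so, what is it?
37² + 60² (a=37, b=60)

Factorization: 4969 = 4969
By Fermat: n is sum of two squares iff every prime p ≡ 3 (mod 4) appears to even power.
All primes ≡ 3 (mod 4) appear to even power.
Search a = 0, 1, 2, … for 4969 - a² a perfect square: first hit at a = 37: 4969 - 1369 = 3600 = 60².
4969 = 37² + 60² = 1369 + 3600 ✓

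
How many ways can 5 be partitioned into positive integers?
7

p(n) counts ways to write n as a sum of positive integers (order ignored).
Examples: 5; 4 + 1; 3 + 2; 3 + 1 + 1; 2 + 2 + 1; ... (7 total)
p(5) = 7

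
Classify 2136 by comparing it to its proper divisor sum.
abundant

Proper divisors of 2136: sum = 1 + 2 + 3 + 4 + 6 + 8 + 12 + 24 + 89 + 178 + 267 + 356 + 534 + 712 + 1068 = 3264
Since 3264 > 2136, 2136 is abundant.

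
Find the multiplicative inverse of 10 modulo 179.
18

gcd(10, 179) = 1, so the inverse exists.
Extended Euclidean algorithm on (179, 10):
179 = 17 × 10 + 9  ⟹  9 = (1)·179 + (-17)·10
10 = 1 × 9 + 1  ⟹  1 = (-1)·179 + (18)·10
So (18)·10 ≡ 1 (mod 179), i.e. 10^(-1) ≡ 18 (mod 179).
Check: 10 × 18 = 180 ≡ 1 (mod 179)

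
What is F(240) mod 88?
0

Matrix identity: Q^n = [[F_(n+1), F_n], [F_n, F_(n-1)]] with Q = [[1,1],[1,0]].
n = 240 = 11110000₂. Square-and-multiply, entries mod 88:
Q^1 = [[1,1],[1,0]]
Q^3 = (Q^1)²·Q = [[3,2],[2,1]]
Q^7 = (Q^3)²·Q = [[21,13],[13,8]]
Q^15 = (Q^7)²·Q = [[19,82],[82,25]]
Q^30 = (Q^15)² = [[45,0],[0,45]]
Q^60 = (Q^30)² = [[1,0],[0,1]]
Q^120 = (Q^60)² = [[1,0],[0,1]]
Q^240 = (Q^120)² = [[1,0],[0,1]]
F_240 mod 88 = Q^240[0][1] = 0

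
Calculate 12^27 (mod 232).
104

Repeated squaring. Binary of 27 = 11011.
12^1 ≡ 12 (mod 232); 12^2 ≡ 144 (mod 232); 12^4 ≡ 88 (mod 232); 12^8 ≡ 88 (mod 232); 12^16 ≡ 88 (mod 232)
12^27 = 12^1 × 12^2 × 12^8 × 12^16 ≡ 104 (mod 232)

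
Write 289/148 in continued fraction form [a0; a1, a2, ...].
[1; 1, 20, 7]

Euclidean algorithm steps:
289 = 1 × 148 + 141
148 = 1 × 141 + 7
141 = 20 × 7 + 1
7 = 7 × 1 + 0
Continued fraction: [1; 1, 20, 7]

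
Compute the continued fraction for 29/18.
[1; 1, 1, 1, 1, 3]

Euclidean algorithm steps:
29 = 1 × 18 + 11
18 = 1 × 11 + 7
11 = 1 × 7 + 4
7 = 1 × 4 + 3
4 = 1 × 3 + 1
3 = 3 × 1 + 0
Continued fraction: [1; 1, 1, 1, 1, 3]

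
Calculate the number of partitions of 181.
749474411781

p(n) counts ways to write n as a sum of positive integers (order ignored).
Euler's pentagonal recurrence: p(k) = p(k-1) + p(k-2) - p(k-5) - p(k-7) + p(k-12) + p(k-15) - ... (offsets j(3j∓1)/2, signs ++--, p(0)=1, p(<0)=0).
DP table for k = 0..180: p(0)=1, p(1)=1, p(2)=2, p(3)=3, p(4)=5, p(5)=7, p(6)=11, p(7)=15, p(8)=22, p(9)=30, p(10)=42, p(11)=56, p(12)=77, p(13)=101, p(14)=135, p(15)=176, p(16)=231, p(17)=297, p(18)=385, p(19)=490, p(20)=627, p(21)=792, p(22)=1002, p(23)=1255, p(24)=1575, p(25)=1958, p(26)=2436, p(27)=3010, p(28)=3718, p(29)=4565, p(30)=5604, p(31)=6842, p(32)=8349, p(33)=10143, p(34)=12310, p(35)=14883, p(36)=17977, p(37)=21637, p(38)=26015, p(39)=31185, p(40)=37338, p(41)=44583, p(42)=53174, p(43)=63261, p(44)=75175, p(45)=89134, p(46)=105558, p(47)=124754, p(48)=147273, p(49)=173525, p(50)=204226, p(51)=239943, p(52)=281589, p(53)=329931, p(54)=386155, p(55)=451276, p(56)=526823, p(57)=614154, p(58)=715220, p(59)=831820, p(60)=966467, p(61)=1121505, p(62)=1300156, p(63)=1505499, p(64)=1741630, p(65)=2012558, p(66)=2323520, p(67)=2679689, p(68)=3087735, p(69)=3554345, p(70)=4087968, p(71)=4697205, p(72)=5392783, p(73)=6185689, p(74)=7089500, p(75)=8118264, p(76)=9289091, p(77)=10619863, p(78)=12132164, p(79)=13848650, p(80)=15796476, p(81)=18004327, p(82)=20506255, p(83)=23338469, p(84)=26543660, p(85)=30167357, p(86)=34262962, p(87)=38887673, p(88)=44108109, p(89)=49995925, p(90)=56634173, p(91)=64112359, p(92)=72533807, p(93)=82010177, p(94)=92669720, p(95)=104651419, p(96)=118114304, p(97)=133230930, p(98)=150198136, p(99)=169229875, p(100)=190569292, p(101)=214481126, p(102)=241265379, p(103)=271248950, p(104)=304801365, p(105)=342325709, p(106)=384276336, p(107)=431149389, p(108)=483502844, p(109)=541946240, p(110)=607163746, p(111)=679903203, p(112)=761002156, p(113)=851376628, p(114)=952050665, p(115)=1064144451, p(116)=1188908248, p(117)=1327710076, p(118)=1482074143, p(119)=1653668665, p(120)=1844349560, p(121)=2056148051, p(122)=2291320912, p(123)=2552338241, p(124)=2841940500, p(125)=3163127352, p(126)=3519222692, p(127)=3913864295, p(128)=4351078600, p(129)=4835271870, p(130)=5371315400, p(131)=5964539504, p(132)=6620830889, p(133)=7346629512, p(134)=8149040695, p(135)=9035836076, p(136)=10015581680, p(137)=11097645016, p(138)=12292341831, p(139)=13610949895, p(140)=15065878135, p(141)=16670689208, p(142)=18440293320, p(143)=20390982757, p(144)=22540654445, p(145)=24908858009, p(146)=27517052599, p(147)=30388671978, p(148)=33549419497, p(149)=37027355200, p(150)=40853235313, p(151)=45060624582, p(152)=49686288421, p(153)=54770336324, p(154)=60356673280, p(155)=66493182097, p(156)=73232243759, p(157)=80630964769, p(158)=88751778802, p(159)=97662728555, p(160)=107438159466, p(161)=118159068427, p(162)=129913904637, p(163)=142798995930, p(164)=156919475295, p(165)=172389800255, p(166)=189334822579, p(167)=207890420102, p(168)=228204732751, p(169)=250438925115, p(170)=274768617130, p(171)=301384802048, p(172)=330495499613, p(173)=362326859895, p(174)=397125074750, p(175)=435157697830, p(176)=476715857290, p(177)=522115831195, p(178)=571701605655, p(179)=625846753120, p(180)=684957390936.
Final step: p(181) = p(180) + p(179) - p(176) - p(174) + p(169) + p(166) - p(159) - p(155) + p(146) + p(141) - p(130) - p(124) + p(111) + p(104) - p(89) - p(81) + p(64) + p(55) - p(36) - p(26) + p(5)
= 684957390936 + 625846753120 - 476715857290 - 397125074750 + 250438925115 + 189334822579 - 97662728555 - 66493182097 + 27517052599 + 16670689208 - 5371315400 - 2841940500 + 679903203 + 304801365 - 49995925 - 18004327 + 1741630 + 451276 - 17977 - 2436 + 7
= 749474411781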